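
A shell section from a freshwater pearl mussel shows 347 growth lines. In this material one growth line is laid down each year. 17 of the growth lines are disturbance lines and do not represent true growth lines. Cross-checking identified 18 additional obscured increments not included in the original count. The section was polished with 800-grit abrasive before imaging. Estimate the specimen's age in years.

348 yr

Adjusted count: 347 − 17 + 18 = 348 growth lines.
At one growth line per year, that is 348 years.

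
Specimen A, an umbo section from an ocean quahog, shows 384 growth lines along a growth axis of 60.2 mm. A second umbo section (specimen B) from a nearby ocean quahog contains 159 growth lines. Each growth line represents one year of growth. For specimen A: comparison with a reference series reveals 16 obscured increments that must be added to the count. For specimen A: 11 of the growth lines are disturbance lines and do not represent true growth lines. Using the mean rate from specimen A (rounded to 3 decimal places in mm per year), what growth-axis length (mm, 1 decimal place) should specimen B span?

Specimen A: adjusted count: 384 − 11 + 16 = 389 growth lines.
A: 60.2 mm over 389 years gives 60.2 / 389 ≈ 0.155 mm/year.
For B, 0.155 mm/year × 159 years = 24.6 mm.

24.6 mm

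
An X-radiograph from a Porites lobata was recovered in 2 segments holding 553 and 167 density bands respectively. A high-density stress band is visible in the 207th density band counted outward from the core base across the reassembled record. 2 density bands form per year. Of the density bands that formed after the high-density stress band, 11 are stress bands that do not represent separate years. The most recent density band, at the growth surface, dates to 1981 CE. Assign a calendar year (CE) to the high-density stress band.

Total density bands = 553 + 167 = 720.
The high-density stress band sits at density band 207 from the core base, so 720 − 207 = 513 density bands formed after it.
Excluding 11 false density bands: 513 − 11 = 502.
502 density bands at 2 per year is 502 / 2 = 251 years.
Counting back 251 years from 1981 CE places the high-density stress band in 1981 − 251 = 1730 CE.

1730 CE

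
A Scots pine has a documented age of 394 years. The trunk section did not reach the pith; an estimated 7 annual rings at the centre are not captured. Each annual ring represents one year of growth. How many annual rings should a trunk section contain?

387 annual rings

Expected annual rings over 394 years: 394.
394 − 7 missed = 387 annual rings expected in the prepared section.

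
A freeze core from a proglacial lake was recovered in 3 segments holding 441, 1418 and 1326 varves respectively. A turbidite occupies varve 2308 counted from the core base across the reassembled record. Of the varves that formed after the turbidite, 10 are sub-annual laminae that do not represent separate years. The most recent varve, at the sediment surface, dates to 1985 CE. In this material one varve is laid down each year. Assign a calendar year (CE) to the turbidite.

1118 CE

Total varves = 441 + 1418 + 1326 = 3185.
The turbidite sits at varve 2308 from the core base, so 3185 − 2308 = 877 varves formed after it.
Removing the 10 false varves leaves 877 − 10 = 867 true varves beyond the turbidite.
1985 − 867 = 1118 CE.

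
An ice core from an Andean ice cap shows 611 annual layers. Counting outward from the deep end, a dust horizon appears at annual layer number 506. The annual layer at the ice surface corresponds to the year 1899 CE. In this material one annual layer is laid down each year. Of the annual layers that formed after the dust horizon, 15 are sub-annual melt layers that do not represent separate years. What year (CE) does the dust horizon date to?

Between annual layer 506 and the ice surface there are 611 − 506 = 105 annual layers.
105 − 15 false = 90 true annual layers after the dust horizon.
1899 − 90 = 1809 CE.

1809 CE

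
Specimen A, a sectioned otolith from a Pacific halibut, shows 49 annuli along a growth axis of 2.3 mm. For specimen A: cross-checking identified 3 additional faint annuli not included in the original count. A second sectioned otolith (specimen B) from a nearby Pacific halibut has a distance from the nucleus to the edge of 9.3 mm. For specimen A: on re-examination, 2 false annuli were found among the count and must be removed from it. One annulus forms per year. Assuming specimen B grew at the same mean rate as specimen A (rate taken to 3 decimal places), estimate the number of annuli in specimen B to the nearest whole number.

Specimen A: adjusted count: 49 − 2 + 3 = 50 annuli.
A: Mean rate = 2.3 mm / 50 years ≈ 0.046 mm/yr.
B spans 9.3 / 0.046 = 202.17 years ≈ 202 annuli.

202 annuli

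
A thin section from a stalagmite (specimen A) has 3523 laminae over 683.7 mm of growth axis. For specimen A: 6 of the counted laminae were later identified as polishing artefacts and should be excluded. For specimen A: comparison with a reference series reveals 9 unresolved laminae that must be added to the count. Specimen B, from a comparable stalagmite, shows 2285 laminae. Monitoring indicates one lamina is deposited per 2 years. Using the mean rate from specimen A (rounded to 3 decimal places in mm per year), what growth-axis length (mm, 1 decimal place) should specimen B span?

Specimen A: correcting the raw count gives 3523 − 6 + 9 = 3526 true laminae.
Specimen A: at 2 years per lamina, 3526 × 2 = 7052 years.
A: Extension rate ≈ 683.7 / 7052 = 0.097 mm/year.
Specimen B: 2285 laminae at 2 years each span 2285 × 2 = 4570 years. B's length ≈ 0.097 × 4570 = 443.3 mm.

443.3 mm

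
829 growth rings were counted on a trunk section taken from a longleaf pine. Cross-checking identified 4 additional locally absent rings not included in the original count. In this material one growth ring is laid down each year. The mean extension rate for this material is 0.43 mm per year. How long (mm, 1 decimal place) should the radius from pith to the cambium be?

358.2 mm

Correcting the raw count gives 829 + 4 = 833 true growth rings.
Length ≈ 0.43 × 833 = 358.2 mm.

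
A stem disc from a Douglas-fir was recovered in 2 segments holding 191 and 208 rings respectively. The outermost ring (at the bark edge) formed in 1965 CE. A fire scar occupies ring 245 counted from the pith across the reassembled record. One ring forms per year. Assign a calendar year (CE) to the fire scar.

1811 CE

Total rings = 191 + 208 = 399.
Between ring 245 and the bark edge there are 399 − 245 = 154 rings.
The ring at the bark edge is 1965 CE, so the fire scar dates to 1965 − 154 = 1811 CE.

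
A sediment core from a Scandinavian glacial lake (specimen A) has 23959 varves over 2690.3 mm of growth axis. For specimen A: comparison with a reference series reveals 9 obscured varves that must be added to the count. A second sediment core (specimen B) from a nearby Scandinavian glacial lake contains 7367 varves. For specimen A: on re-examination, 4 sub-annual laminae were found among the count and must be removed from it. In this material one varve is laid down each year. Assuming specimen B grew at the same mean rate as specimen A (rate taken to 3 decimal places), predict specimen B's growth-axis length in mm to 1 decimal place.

Specimen A: true varve count = 23959 − 4 + 9 = 23964.
A: Extension rate ≈ 2690.3 / 23964 = 0.112 mm/yr.
Length of B = 0.112 × 7367 = 825.1 mm.

825.1 mm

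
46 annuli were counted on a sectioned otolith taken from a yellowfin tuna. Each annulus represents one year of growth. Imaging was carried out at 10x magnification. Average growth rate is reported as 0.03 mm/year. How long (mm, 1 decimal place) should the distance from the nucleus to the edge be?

1.4 mm

46 years of growth are recorded.
Length ≈ 0.03 × 46 = 1.4 mm.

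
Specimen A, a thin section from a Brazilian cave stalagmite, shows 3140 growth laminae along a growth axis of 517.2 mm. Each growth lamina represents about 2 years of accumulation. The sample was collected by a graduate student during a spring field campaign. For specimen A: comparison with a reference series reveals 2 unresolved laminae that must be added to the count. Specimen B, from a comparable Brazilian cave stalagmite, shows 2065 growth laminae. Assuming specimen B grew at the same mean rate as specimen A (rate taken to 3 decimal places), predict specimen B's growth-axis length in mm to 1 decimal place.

338.7 mm

Specimen A: adjusted count: 3140 + 2 = 3142 growth laminae.
Specimen A: 3142 growth laminae at 2 years each span 3142 × 2 = 6284 years.
A: Mean rate = 517.2 mm / 6284 years ≈ 0.082 mm/yr.
Specimen B: 2065 growth laminae at 2 years each span 2065 × 2 = 4130 years. For B, 0.082 mm/year × 4130 years = 338.7 mm.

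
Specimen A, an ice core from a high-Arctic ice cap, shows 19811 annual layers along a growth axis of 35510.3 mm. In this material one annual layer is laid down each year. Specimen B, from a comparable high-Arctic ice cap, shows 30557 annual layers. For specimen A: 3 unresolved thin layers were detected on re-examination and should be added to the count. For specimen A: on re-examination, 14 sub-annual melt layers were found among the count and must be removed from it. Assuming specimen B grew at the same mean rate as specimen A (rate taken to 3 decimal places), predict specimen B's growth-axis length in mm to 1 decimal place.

54788.7 mm

Specimen A: adjusted count: 19811 − 14 + 3 = 19800 annual layers.
A: Mean rate = 35510.3 mm / 19800 years ≈ 1.793 mm/yr.
B's length ≈ 1.793 × 30557 = 54788.7 mm.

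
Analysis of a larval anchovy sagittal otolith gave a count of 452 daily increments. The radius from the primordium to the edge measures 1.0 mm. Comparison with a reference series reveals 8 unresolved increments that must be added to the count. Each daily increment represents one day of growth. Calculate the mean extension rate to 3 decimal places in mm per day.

Adjusted count: 452 + 8 = 460 daily increments.
1.0 mm over 460 days gives 1.0 / 460 ≈ 0.002 mm per day.

0.002 mm per day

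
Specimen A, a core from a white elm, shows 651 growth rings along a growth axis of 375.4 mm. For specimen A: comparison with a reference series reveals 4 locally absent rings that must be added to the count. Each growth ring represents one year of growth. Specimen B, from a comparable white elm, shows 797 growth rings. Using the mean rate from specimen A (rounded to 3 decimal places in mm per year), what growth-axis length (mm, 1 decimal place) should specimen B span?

Specimen A: adjusted count: 651 + 4 = 655 growth rings.
A: Mean rate = 375.4 mm / 655 years ≈ 0.573 mm per year.
B's length ≈ 0.573 × 797 = 456.7 mm.

456.7 mm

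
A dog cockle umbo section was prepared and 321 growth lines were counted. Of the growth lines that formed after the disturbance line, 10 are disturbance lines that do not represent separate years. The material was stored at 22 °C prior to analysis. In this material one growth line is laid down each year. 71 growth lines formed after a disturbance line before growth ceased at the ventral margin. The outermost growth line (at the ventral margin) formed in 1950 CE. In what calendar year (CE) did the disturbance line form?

71 growth lines post-date the disturbance line.
71 − 10 false = 61 true growth lines after the disturbance line.
1950 − 61 = 1889 CE.

1889 CE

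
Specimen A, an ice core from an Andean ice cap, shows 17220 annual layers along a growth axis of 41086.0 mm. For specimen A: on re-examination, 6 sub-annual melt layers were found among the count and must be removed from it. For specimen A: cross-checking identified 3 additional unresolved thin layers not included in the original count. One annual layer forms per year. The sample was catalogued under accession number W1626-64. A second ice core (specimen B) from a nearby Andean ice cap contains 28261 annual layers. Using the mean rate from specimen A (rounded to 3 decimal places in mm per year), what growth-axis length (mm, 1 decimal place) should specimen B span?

Specimen A: correcting the raw count gives 17220 − 6 + 3 = 17217 true annual layers.
A: Mean rate = 41086.0 mm / 17217 years ≈ 2.386 mm/yr.
Length of B = 2.386 × 28261 = 67430.7 mm.

67430.7 mm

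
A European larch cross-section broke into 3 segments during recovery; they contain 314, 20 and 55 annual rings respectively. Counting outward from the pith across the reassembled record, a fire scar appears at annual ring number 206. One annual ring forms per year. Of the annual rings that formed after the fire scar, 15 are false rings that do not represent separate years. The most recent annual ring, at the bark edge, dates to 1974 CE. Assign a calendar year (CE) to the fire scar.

Total annual rings = 314 + 20 + 55 = 389.
389 − 206 = 183 annual rings lie beyond the fire scar toward the bark edge.
183 − 15 false = 168 true annual rings after the fire scar.
Counting back 168 years from 1974 CE places the fire scar in 1974 − 168 = 1806 CE.

1806 CE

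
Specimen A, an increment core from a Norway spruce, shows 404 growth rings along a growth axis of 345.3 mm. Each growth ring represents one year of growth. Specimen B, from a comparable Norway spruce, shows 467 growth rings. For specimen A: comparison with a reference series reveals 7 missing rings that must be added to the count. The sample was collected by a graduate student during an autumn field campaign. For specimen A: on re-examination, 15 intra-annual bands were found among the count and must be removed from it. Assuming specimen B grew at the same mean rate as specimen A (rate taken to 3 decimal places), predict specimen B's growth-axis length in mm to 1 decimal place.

407.2 mm

Specimen A: true growth ring count = 404 − 15 + 7 = 396.
A: 345.3 mm over 396 years gives 345.3 / 396 ≈ 0.872 mm/year.
Length of B = 0.872 × 467 = 407.2 mm.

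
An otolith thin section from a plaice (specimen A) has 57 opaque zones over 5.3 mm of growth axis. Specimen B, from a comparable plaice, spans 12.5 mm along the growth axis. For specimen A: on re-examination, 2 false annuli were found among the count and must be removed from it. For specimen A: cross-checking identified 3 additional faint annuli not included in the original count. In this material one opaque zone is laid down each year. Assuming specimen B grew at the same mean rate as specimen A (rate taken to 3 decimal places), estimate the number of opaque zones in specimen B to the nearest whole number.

137 opaque zones

Specimen A: true opaque zone count = 57 − 2 + 3 = 58.
A: 5.3 mm over 58 years gives 5.3 / 58 ≈ 0.091 mm per year.
B spans 12.5 / 0.091 = 137.36 years ≈ 137 opaque zones.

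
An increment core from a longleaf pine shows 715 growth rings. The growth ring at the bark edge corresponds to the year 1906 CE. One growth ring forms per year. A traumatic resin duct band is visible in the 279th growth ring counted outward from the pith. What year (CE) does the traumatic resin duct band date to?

1470 CE

The traumatic resin duct band sits at growth ring 279 from the pith, so 715 − 279 = 436 growth rings formed after it.
The growth ring at the bark edge is 1906 CE, so the traumatic resin duct band dates to 1906 − 436 = 1470 CE.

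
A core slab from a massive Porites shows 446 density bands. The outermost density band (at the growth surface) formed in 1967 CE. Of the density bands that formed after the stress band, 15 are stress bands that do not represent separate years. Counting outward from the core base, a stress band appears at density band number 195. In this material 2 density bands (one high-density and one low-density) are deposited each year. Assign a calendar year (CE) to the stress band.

446 − 195 = 251 density bands lie beyond the stress band toward the growth surface.
Excluding 15 false density bands: 251 − 15 = 236.
With 2 density bands per year, 236 / 2 = 118 years.
The density band at the growth surface is 1967 CE, so the stress band dates to 1967 − 118 = 1849 CE.

1849 CE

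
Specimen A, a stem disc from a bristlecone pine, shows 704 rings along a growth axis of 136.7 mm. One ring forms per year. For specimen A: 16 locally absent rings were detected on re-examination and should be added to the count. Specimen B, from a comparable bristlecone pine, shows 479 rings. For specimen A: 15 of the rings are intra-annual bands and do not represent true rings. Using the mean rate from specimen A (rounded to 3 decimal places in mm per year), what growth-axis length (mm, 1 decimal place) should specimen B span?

92.9 mm

Specimen A: correcting the raw count gives 704 − 15 + 16 = 705 true rings.
A: Mean rate = 136.7 mm / 705 years ≈ 0.194 mm/yr.
For B, 0.194 mm/year × 479 years = 92.9 mm.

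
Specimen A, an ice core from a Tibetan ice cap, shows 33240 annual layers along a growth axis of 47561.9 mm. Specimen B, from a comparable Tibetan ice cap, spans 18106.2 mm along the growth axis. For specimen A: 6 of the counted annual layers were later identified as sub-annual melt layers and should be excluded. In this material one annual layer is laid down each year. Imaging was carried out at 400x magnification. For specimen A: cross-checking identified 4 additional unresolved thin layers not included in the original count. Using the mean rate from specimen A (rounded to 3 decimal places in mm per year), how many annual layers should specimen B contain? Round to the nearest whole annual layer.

12653 annual layers

Specimen A: correcting the raw count gives 33240 − 6 + 4 = 33238 true annual layers.
A: Extension rate ≈ 47561.9 / 33238 = 1.431 mm/year.
For B, 18106.2 / 1.431 = 12652.83 years ≈ 12653 annual layers.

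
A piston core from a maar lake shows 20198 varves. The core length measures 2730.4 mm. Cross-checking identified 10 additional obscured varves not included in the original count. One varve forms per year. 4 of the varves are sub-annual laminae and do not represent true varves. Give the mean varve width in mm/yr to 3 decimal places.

0.135 mm/yr

Adjusted count: 20198 − 4 + 10 = 20204 varves.
Mean rate = 2730.4 mm / 20204 years ≈ 0.135 mm/yr.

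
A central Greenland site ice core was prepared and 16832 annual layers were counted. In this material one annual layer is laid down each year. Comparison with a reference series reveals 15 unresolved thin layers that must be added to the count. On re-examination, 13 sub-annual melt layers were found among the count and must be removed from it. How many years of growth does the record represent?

16834 years

Correcting the raw count gives 16832 − 13 + 15 = 16834 true annual layers.
With a one-to-one annual layer periodicity this is 16834 years.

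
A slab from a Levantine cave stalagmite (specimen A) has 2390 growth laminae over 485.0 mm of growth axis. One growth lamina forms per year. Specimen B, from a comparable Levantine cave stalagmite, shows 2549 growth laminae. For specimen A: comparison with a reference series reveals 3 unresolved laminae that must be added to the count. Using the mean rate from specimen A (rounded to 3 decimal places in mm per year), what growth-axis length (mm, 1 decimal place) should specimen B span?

517.4 mm

Specimen A: correcting the raw count gives 2390 + 3 = 2393 true growth laminae.
A: Extension rate ≈ 485.0 / 2393 = 0.203 mm/yr.
For B, 0.203 mm/year × 2549 years = 517.4 mm.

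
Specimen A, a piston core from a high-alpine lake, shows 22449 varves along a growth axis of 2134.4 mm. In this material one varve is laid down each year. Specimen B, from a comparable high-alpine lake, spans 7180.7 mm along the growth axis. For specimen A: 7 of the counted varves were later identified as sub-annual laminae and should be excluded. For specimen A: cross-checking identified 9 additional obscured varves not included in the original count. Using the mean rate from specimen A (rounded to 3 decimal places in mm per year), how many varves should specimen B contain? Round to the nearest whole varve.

75586 varves

Specimen A: true varve count = 22449 − 7 + 9 = 22451.
A: Mean rate = 2134.4 mm / 22451 years ≈ 0.095 mm/yr.
For B, 7180.7 / 0.095 = 75586.32 years ≈ 75586 varves.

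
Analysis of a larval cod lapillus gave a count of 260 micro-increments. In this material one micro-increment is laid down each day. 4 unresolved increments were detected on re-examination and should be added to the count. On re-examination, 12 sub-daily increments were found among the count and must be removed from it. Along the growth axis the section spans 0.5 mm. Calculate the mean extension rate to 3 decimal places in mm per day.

0.002 mm per day

Correcting the raw count gives 260 − 12 + 4 = 252 true micro-increments.
Mean rate = 0.5 mm / 252 days ≈ 0.002 mm per day.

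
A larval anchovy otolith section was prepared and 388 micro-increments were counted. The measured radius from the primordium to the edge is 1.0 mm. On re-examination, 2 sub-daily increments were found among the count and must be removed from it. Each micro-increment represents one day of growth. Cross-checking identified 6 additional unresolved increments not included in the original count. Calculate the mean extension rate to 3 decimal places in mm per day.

0.003 mm per day

True micro-increment count = 388 − 2 + 6 = 392.
1.0 mm over 392 days gives 1.0 / 392 ≈ 0.003 mm per day.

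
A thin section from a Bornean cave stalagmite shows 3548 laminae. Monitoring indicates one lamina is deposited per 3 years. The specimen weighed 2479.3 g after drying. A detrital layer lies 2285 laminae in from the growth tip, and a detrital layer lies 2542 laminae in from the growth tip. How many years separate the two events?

Separation: 2542 − 2285 = 257 laminae.
257 laminae at 3 years each span 257 × 3 = 771 years.

771 years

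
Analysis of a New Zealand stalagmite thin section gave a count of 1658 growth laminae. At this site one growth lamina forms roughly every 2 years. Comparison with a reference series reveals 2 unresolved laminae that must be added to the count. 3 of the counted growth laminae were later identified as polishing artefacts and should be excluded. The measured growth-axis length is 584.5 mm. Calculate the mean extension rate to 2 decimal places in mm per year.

0.18 mm per year

After corrections the count is 1658 − 3 + 2 = 1657 growth laminae.
At 2 years per growth lamina, 1657 × 2 = 3314 years.
Mean rate = 584.5 mm / 3314 years ≈ 0.18 mm per year.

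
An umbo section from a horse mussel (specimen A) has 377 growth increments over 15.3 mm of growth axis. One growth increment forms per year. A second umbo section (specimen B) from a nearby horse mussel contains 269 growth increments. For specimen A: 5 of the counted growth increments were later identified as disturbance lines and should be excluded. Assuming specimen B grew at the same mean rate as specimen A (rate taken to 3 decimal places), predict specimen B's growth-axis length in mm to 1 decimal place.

11.0 mm

Specimen A: correcting the raw count gives 377 − 5 = 372 true growth increments.
A: 15.3 mm over 372 years gives 15.3 / 372 ≈ 0.041 mm/yr.
For B, 0.041 mm/year × 269 years = 11.0 mm.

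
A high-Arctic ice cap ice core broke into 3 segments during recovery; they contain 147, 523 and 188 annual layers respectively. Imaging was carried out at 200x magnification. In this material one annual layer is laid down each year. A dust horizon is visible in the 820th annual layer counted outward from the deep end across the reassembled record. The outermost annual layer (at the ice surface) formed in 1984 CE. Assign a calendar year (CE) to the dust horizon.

Total annual layers = 147 + 523 + 188 = 858.
The dust horizon sits at annual layer 820 from the deep end, so 858 − 820 = 38 annual layers formed after it.
Counting back 38 years from 1984 CE places the dust horizon in 1984 − 38 = 1946 CE.

1946 CE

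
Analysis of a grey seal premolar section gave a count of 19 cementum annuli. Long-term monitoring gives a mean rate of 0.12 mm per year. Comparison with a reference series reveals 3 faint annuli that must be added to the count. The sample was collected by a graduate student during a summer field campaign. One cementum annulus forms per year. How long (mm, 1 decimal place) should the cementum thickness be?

After corrections the count is 19 + 3 = 22 cementum annuli.
Predicted length = 0.12 mm/year × 22 years = 2.6 mm.

2.6 mm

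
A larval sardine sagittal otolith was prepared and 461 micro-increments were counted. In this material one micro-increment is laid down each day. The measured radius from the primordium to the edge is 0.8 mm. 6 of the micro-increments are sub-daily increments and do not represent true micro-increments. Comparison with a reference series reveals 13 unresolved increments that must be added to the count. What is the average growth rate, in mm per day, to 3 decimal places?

Adjusted count: 461 − 6 + 13 = 468 micro-increments.
Mean rate = 0.8 mm / 468 days ≈ 0.002 mm per day.

0.002 mm per day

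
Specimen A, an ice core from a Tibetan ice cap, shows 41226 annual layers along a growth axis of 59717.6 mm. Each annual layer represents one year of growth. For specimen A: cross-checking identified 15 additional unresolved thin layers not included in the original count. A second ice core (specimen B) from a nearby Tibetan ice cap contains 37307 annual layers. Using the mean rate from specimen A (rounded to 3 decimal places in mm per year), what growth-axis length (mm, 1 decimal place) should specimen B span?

Specimen A: after corrections the count is 41226 + 15 = 41241 annual layers.
A: 59717.6 mm over 41241 years gives 59717.6 / 41241 ≈ 1.448 mm/year.
For B, 1.448 mm/year × 37307 years = 54020.5 mm.

54020.5 mm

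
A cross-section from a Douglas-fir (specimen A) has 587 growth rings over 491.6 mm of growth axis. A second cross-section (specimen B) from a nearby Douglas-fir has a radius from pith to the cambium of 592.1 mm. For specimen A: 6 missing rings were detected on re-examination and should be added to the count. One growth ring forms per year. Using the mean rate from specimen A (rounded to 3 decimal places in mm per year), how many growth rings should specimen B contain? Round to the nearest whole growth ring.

714 growth rings

Specimen A: after corrections the count is 587 + 6 = 593 growth rings.
A: Extension rate ≈ 491.6 / 593 = 0.829 mm/yr.
For B, 592.1 / 0.829 = 714.23 years ≈ 714 growth rings.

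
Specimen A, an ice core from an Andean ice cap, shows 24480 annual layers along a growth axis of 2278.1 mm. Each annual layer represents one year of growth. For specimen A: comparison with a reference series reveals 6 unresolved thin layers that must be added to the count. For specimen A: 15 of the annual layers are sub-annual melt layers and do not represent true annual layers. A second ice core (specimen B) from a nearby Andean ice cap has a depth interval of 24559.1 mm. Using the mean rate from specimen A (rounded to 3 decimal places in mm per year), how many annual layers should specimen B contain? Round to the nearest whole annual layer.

264076 annual layers

Specimen A: correcting the raw count gives 24480 − 15 + 6 = 24471 true annual layers.
A: Mean rate = 2278.1 mm / 24471 years ≈ 0.093 mm/yr.
B spans 24559.1 / 0.093 = 264076.34 years ≈ 264076 annual layers.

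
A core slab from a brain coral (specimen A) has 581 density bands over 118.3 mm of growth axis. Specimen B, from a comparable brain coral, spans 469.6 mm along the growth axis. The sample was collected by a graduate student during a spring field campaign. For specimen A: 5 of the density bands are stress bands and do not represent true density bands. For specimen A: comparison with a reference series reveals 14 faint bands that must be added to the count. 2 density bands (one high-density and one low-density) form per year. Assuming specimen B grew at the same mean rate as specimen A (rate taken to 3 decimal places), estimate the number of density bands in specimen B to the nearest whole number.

2342 density bands

Specimen A: adjusted count: 581 − 5 + 14 = 590 density bands.
Specimen A: 590 density bands at 2 per year is 590 / 2 = 295 years.
A: Extension rate ≈ 118.3 / 295 = 0.401 mm per year.
Specimen B: 469.6 mm / 0.401 mm per year = 1171.07 years; at 2 density bands per year that is 1171.07 × 2 ≈ 2342 density bands.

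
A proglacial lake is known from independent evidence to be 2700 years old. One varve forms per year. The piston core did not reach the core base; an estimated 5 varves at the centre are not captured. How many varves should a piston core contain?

2695 varves

One varve per year gives 2700 varves over 2700 years.
Less the 5 uncaptured varves: 2700 − 5 = 2695.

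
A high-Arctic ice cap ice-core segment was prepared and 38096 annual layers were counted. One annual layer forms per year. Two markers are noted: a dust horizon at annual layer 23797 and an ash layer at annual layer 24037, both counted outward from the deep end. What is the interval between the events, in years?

240 years

24037 − 23797 = 240 annual layers lie between the two events.
One annual layer per year makes the interval 240 years.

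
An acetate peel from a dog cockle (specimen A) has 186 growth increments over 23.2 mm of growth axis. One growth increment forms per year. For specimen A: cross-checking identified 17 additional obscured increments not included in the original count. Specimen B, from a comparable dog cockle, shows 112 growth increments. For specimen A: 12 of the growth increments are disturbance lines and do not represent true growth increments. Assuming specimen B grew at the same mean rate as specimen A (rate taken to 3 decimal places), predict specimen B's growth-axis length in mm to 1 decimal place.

Specimen A: after corrections the count is 186 − 12 + 17 = 191 growth increments.
A: Extension rate ≈ 23.2 / 191 = 0.121 mm per year.
For B, 0.121 mm/year × 112 years = 13.6 mm.

13.6 mm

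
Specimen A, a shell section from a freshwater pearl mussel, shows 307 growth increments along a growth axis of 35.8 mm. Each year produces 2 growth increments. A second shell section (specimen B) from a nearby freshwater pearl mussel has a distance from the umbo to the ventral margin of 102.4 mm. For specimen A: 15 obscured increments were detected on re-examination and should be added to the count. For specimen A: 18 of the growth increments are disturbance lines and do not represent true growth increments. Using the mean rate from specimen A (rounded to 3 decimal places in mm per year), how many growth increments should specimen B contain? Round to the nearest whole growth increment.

868 growth increments

Specimen A: true growth increment count = 307 − 18 + 15 = 304.
Specimen A: dividing by 2 growth increments per year: 304 / 2 = 152 years.
A: 35.8 mm over 152 years gives 35.8 / 152 ≈ 0.236 mm/yr.
Specimen B: 102.4 mm / 0.236 mm per year = 433.90 years; at 2 growth increments per year that is 433.90 × 2 ≈ 868 growth increments.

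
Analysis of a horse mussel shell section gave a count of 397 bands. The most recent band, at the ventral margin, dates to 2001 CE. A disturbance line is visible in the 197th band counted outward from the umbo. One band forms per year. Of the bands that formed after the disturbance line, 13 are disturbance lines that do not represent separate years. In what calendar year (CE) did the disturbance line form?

Between band 197 and the ventral margin there are 397 − 197 = 200 bands.
200 − 13 false = 187 true bands after the disturbance line.
Counting back 187 years from 2001 CE places the disturbance line in 2001 − 187 = 1814 CE.

1814 CE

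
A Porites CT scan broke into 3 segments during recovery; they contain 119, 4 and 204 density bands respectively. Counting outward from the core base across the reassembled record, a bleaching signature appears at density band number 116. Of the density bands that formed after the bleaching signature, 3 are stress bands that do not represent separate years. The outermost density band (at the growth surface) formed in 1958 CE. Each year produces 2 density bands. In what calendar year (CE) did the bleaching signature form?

Total density bands = 119 + 4 + 204 = 327.
The bleaching signature sits at density band 116 from the core base, so 327 − 116 = 211 density bands formed after it.
211 − 3 false = 208 true density bands after the bleaching signature.
Dividing by 2 density bands per year: 208 / 2 = 104 years.
1958 − 104 = 1854 CE.

1854 CE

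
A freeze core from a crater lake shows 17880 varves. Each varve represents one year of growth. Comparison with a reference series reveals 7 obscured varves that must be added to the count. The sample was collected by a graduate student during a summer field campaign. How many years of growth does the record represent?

After corrections the count is 17880 + 7 = 17887 varves.
One varve per year makes the duration 17887 years.

17887 years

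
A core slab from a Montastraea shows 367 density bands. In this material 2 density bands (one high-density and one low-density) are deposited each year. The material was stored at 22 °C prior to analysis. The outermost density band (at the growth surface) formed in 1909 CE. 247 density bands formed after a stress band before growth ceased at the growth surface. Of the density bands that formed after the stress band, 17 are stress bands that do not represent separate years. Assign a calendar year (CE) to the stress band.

1794 CE

There are 247 density bands younger than the stress band.
Excluding 17 false density bands: 247 − 17 = 230.
Dividing by 2 density bands per year: 230 / 2 = 115 years.
Counting back 115 years from 1909 CE places the stress band in 1909 − 115 = 1794 CE.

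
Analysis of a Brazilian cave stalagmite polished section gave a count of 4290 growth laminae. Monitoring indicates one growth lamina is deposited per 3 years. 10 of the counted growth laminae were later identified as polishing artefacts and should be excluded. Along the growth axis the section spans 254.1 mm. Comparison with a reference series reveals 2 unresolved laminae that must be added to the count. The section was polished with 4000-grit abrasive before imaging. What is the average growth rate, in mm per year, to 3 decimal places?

0.020 mm per year

Correcting the raw count gives 4290 − 10 + 2 = 4282 true growth laminae.
At 3 years per growth lamina, 4282 × 3 = 12846 years.
Extension rate ≈ 254.1 / 12846 = 0.020 mm per year.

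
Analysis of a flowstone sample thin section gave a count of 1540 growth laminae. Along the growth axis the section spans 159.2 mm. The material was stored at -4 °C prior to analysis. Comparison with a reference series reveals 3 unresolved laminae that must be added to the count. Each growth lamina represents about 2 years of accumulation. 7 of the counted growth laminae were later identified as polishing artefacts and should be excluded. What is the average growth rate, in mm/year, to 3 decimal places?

0.052 mm/year

After corrections the count is 1540 − 7 + 3 = 1536 growth laminae.
Multiplying by 2 years per growth lamina: 1536 × 2 = 3072 years.
Mean rate = 159.2 mm / 3072 years ≈ 0.052 mm/year.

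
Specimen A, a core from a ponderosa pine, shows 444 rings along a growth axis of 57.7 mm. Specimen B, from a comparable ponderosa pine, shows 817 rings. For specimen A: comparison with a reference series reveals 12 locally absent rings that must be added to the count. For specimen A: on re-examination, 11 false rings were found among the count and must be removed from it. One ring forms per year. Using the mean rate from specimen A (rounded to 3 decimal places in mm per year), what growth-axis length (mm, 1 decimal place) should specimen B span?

106.2 mm

Specimen A: true ring count = 444 − 11 + 12 = 445.
A: 57.7 mm over 445 years gives 57.7 / 445 ≈ 0.130 mm/yr.
B's length ≈ 0.130 × 817 = 106.2 mm.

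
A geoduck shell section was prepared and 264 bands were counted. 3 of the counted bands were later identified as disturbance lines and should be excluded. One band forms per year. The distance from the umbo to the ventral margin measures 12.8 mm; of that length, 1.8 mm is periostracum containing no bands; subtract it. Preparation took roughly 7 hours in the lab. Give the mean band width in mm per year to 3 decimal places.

0.042 mm per year

True band count = 264 − 3 = 261.
Net length = 12.8 − 1.8 = 11.0 mm.
11.0 mm over 261 years gives 11.0 / 261 ≈ 0.042 mm per year.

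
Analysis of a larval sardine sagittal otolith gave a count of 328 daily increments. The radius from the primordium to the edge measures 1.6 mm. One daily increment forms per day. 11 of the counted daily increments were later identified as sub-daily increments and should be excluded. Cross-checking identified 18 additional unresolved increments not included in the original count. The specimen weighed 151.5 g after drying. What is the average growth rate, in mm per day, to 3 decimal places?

True daily increment count = 328 − 11 + 18 = 335.
1.6 mm over 335 days gives 1.6 / 335 ≈ 0.005 mm per day.

0.005 mm per day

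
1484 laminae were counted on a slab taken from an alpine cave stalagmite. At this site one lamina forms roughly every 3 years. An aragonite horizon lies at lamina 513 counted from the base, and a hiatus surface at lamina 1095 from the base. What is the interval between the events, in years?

1746 yr

The two markers are separated by 1095 − 513 = 582 laminae.
582 laminae at 3 years each span 582 × 3 = 1746 years.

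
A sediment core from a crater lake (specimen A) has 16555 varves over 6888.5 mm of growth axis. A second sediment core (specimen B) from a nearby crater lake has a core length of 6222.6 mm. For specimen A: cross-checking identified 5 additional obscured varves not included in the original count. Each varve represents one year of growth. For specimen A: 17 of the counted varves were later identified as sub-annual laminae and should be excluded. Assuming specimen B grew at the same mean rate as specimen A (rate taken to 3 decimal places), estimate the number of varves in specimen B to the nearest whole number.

Specimen A: after corrections the count is 16555 − 17 + 5 = 16543 varves.
A: 6888.5 mm over 16543 years gives 6888.5 / 16543 ≈ 0.416 mm per year.
B spans 6222.6 / 0.416 = 14958.17 years ≈ 14958 varves.

14958 varves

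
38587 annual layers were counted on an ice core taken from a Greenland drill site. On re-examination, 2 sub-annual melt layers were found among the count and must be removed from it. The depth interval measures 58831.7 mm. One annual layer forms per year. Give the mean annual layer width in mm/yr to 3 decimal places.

1.525 mm/yr

True annual layer count = 38587 − 2 = 38585.
Extension rate ≈ 58831.7 / 38585 = 1.525 mm/yr.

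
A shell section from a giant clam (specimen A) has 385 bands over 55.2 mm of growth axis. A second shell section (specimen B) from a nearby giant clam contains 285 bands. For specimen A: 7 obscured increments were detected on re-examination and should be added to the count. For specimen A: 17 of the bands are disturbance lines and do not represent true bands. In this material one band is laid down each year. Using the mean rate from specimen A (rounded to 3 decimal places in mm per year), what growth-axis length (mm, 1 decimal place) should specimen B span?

Specimen A: correcting the raw count gives 385 − 17 + 7 = 375 true bands.
A: 55.2 mm over 375 years gives 55.2 / 375 ≈ 0.147 mm/year.
Length of B = 0.147 × 285 = 41.9 mm.

41.9 mm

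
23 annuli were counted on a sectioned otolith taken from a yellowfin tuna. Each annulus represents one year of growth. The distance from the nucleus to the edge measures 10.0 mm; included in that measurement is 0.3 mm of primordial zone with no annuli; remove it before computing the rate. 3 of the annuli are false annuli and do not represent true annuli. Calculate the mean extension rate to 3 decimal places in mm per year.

Correcting the raw count gives 23 − 3 = 20 true annuli.
The growth record spans 10.0 − 0.3 = 9.7 mm.
Extension rate ≈ 9.7 / 20 = 0.485 mm per year.

0.485 mm per year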